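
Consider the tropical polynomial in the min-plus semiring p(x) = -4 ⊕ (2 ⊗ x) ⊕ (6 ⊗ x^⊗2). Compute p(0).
p(0) = -4

A tropical monomial a ⊗ x^⊗i evaluates to a + i · x. Evaluating each term at x = 0:
  Term 0 contributes -4 + 0 · 0 = -4
  Term 1 contributes 2 + 1 · 0 = 2
  Term 2 contributes 6 + 2 · 0 = 6
p(0) = ⊕ of these = min[-4, 2, 6] = -4.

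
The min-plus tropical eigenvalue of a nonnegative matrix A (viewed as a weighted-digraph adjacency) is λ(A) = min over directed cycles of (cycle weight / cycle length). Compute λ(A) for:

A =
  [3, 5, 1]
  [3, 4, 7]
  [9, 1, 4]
λ(A) = 5/3

Enumerate directed cycles and compute their means (weight / length). Sample:
  cycle 0 → 0: weight = 3, length = 1, mean = 3/1 ≈ 3.000
  cycle 1 → 1: weight = 4, length = 1, mean = 4/1 ≈ 4.000
  cycle 2 → 2: weight = 4, length = 1, mean = 4/1 ≈ 4.000
  cycle 0 → 1 → 0: weight = 8, length = 2, mean = 8/2 ≈ 4.000
  cycle 0 → 2 → 0: weight = 10, length = 2, mean = 10/2 ≈ 5.000
  cycle 1 → 0 → 1: weight = 8, length = 2, mean = 8/2 ≈ 4.000
Minimum mean = 1.667, attained e.g. along the cycle 0 → 2 → 1 → 0 with weight 5 and length 3. So λ(A) = 5/3 = 5/3.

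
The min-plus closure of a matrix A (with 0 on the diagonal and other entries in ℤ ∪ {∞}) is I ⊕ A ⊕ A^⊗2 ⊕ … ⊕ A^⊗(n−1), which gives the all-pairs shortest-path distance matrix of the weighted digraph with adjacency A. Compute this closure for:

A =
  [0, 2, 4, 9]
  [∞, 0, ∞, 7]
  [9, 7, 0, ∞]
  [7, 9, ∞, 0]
Closure =
  [0, 2, 4, 9]
  [14, 0, 18, 7]
  [9, 7, 0, 14]
  [7, 9, 11, 0]

This is the Floyd-Warshall all-pairs shortest-path computation. For each intermediate vertex k = 0, 1, …, 3, update dist[i][j] ← min(dist[i][j], dist[i][k] + dist[k][j]). The final matrix gives, for each (i, j), the minimum total weight of any directed path from i to j (possibly empty when i = j).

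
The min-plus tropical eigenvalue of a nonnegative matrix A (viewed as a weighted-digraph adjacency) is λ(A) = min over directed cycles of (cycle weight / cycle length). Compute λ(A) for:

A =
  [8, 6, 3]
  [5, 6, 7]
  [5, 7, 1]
λ(A) = 1

Enumerate directed cycles and compute their means (weight / length). Sample:
  cycle 0 → 0: weight = 8, length = 1, mean = 8/1 ≈ 8.000
  cycle 1 → 1: weight = 6, length = 1, mean = 6/1 ≈ 6.000
  cycle 2 → 2: weight = 1, length = 1, mean = 1/1 ≈ 1.000
  cycle 0 → 1 → 0: weight = 11, length = 2, mean = 11/2 ≈ 5.500
  cycle 0 → 2 → 0: weight = 8, length = 2, mean = 8/2 ≈ 4.000
  cycle 1 → 0 → 1: weight = 11, length = 2, mean = 11/2 ≈ 5.500
Minimum mean = 1.000, attained e.g. along the cycle 2 → 2 with weight 1 and length 1. So λ(A) = 1/1 = 1.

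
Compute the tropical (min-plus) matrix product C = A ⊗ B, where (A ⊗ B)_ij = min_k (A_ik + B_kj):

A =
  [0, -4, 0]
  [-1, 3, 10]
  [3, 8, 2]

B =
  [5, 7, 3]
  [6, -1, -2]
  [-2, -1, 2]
A ⊗ B =
  [-2, -5, -6]
  [4, 2, 1]
  [0, 1, 4]

Apply the min-plus product entry-by-entry:
  C[0][0] = min over k of (A[0][0] + B[0][0] = 0 + 5 = 5, A[0][1] + B[1][0] = -4 + 6 = 2, A[0][2] + B[2][0] = 0 + -2 = -2) = -2 (attained at k = 2)
  C[0][1] = min over k of (A[0][0] + B[0][1] = 0 + 7 = 7, A[0][1] + B[1][1] = -4 + -1 = -5, A[0][2] + B[2][1] = 0 + -1 = -1) = -5 (attained at k = 1)
  C[0][2] = min over k of (A[0][0] + B[0][2] = 0 + 3 = 3, A[0][1] + B[1][2] = -4 + -2 = -6, A[0][2] + B[2][2] = 0 + 2 = 2) = -6 (attained at k = 1)
  C[1][0] = min over k of (A[1][0] + B[0][0] = -1 + 5 = 4, A[1][1] + B[1][0] = 3 + 6 = 9, A[1][2] + B[2][0] = 10 + -2 = 8) = 4 (attained at k = 0)
  C[1][1] = min over k of (A[1][0] + B[0][1] = -1 + 7 = 6, A[1][1] + B[1][1] = 3 + -1 = 2, A[1][2] + B[2][1] = 10 + -1 = 9) = 2 (attained at k = 1)
  C[1][2] = min over k of (A[1][0] + B[0][2] = -1 + 3 = 2, A[1][1] + B[1][2] = 3 + -2 = 1, A[1][2] + B[2][2] = 10 + 2 = 12) = 1 (attained at k = 1)
  C[2][0] = min over k of (A[2][0] + B[0][0] = 3 + 5 = 8, A[2][1] + B[1][0] = 8 + 6 = 14, A[2][2] + B[2][0] = 2 + -2 = 0) = 0 (attained at k = 2)
  C[2][1] = min over k of (A[2][0] + B[0][1] = 3 + 7 = 10, A[2][1] + B[1][1] = 8 + -1 = 7, A[2][2] + B[2][1] = 2 + -1 = 1) = 1 (attained at k = 2)
  C[2][2] = min over k of (A[2][0] + B[0][2] = 3 + 3 = 6, A[2][1] + B[1][2] = 8 + -2 = 6, A[2][2] + B[2][2] = 2 + 2 = 4) = 4 (attained at k = 2)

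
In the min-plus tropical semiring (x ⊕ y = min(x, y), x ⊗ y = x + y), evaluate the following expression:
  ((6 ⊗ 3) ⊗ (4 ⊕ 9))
((6 ⊗ 3) ⊗ (4 ⊕ 9)) = 13

Expand innermost to outermost. Recall ⊕ takes the minimum of its arguments and ⊗ takes their sum. Working out the expression ((6 ⊗ 3) ⊗ (4 ⊕ 9)) gives 13.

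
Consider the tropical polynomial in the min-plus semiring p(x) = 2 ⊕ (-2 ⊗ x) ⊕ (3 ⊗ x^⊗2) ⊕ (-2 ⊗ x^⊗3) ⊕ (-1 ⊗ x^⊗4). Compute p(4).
p(4) = 2

A tropical monomial a ⊗ x^⊗i evaluates to a + i · x. Evaluating each term at x = 4:
  Term 0 contributes 2 + 0 · 4 = 2
  Term 1 contributes -2 + 1 · 4 = 2
  Term 2 contributes 3 + 2 · 4 = 11
  Term 3 contributes -2 + 3 · 4 = 10
  Term 4 contributes -1 + 4 · 4 = 15
p(4) = ⊕ of these = min[2, 2, 11, 10, 15] = 2.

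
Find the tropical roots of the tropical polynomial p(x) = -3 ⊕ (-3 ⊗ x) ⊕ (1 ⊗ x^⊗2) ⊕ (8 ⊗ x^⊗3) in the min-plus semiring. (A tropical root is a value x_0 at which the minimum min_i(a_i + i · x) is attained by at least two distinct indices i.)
Roots: {-7, -4, 0}

Each tropical root is a break point of the lower envelope of the lines y = a_i + i · x (there are 4 lines, with slopes 0, 1, ..., 3). Only the lines that attain the minimum somewhere contribute to roots; other lines are dominated. Here the surviving (envelope) indices are i = 3, i = 2, i = 1, i = 0.
Intersections between consecutive envelope lines give the roots: for adjacent envelope indices i < j the intersection is x = (a_i − a_j) / (j − i). Reading off the sorted break points: {-7, -4, 0}.
Verification: at each break x_0, at least two indices attain the minimum of min_i(a_i + i · x_0).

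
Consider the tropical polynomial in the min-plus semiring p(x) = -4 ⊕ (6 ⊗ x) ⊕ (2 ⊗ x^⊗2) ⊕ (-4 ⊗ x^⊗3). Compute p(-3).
p(-3) = -13

A tropical monomial a ⊗ x^⊗i evaluates to a + i · x. Evaluating each term at x = -3:
  Term 0 contributes -4 + 0 · -3 = -4
  Term 1 contributes 6 + 1 · -3 = 3
  Term 2 contributes 2 + 2 · -3 = -4
  Term 3 contributes -4 + 3 · -3 = -13
p(-3) = ⊕ of these = min[-4, 3, -4, -13] = -13.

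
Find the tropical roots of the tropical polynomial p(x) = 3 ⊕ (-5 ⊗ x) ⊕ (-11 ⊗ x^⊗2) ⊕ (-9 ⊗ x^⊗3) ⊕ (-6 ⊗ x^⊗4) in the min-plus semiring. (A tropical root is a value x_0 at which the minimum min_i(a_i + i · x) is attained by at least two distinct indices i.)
Roots: {-3, -2, 6, 8}

Each tropical root is a break point of the lower envelope of the lines y = a_i + i · x (there are 5 lines, with slopes 0, 1, ..., 4). Only the lines that attain the minimum somewhere contribute to roots; other lines are dominated. Here the surviving (envelope) indices are i = 4, i = 3, i = 2, i = 1, i = 0.
Intersections between consecutive envelope lines give the roots: for adjacent envelope indices i < j the intersection is x = (a_i − a_j) / (j − i). Reading off the sorted break points: {-3, -2, 6, 8}.
Verification: at each break x_0, at least two indices attain the minimum of min_i(a_i + i · x_0).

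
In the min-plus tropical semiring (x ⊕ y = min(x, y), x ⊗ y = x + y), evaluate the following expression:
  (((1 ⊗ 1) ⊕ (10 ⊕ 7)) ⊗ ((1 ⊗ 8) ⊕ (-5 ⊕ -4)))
(((1 ⊗ 1) ⊕ (10 ⊕ 7)) ⊗ ((1 ⊗ 8) ⊕ (-5 ⊕ -4))) = -3

Expand innermost to outermost. Recall ⊕ takes the minimum of its arguments and ⊗ takes their sum. Working out the expression (((1 ⊗ 1) ⊕ (10 ⊕ 7)) ⊗ ((1 ⊗ 8) ⊕ (-5 ⊕ -4))) gives -3.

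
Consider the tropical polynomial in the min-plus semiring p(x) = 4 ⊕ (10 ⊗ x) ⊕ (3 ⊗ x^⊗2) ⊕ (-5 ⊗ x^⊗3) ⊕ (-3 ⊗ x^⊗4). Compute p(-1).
p(-1) = -8

A tropical monomial a ⊗ x^⊗i evaluates to a + i · x. Evaluating each term at x = -1:
  Term 0 contributes 4 + 0 · -1 = 4
  Term 1 contributes 10 + 1 · -1 = 9
  Term 2 contributes 3 + 2 · -1 = 1
  Term 3 contributes -5 + 3 · -1 = -8
  Term 4 contributes -3 + 4 · -1 = -7
p(-1) = ⊕ of these = min[4, 9, 1, -8, -7] = -8.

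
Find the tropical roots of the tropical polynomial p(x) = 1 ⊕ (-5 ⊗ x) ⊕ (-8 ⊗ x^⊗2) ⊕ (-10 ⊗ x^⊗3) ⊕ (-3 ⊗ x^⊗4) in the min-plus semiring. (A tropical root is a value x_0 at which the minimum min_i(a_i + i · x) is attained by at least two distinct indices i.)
Roots: {-7, 2, 3, 6}

Each tropical root is a break point of the lower envelope of the lines y = a_i + i · x (there are 5 lines, with slopes 0, 1, ..., 4). Only the lines that attain the minimum somewhere contribute to roots; other lines are dominated. Here the surviving (envelope) indices are i = 4, i = 3, i = 2, i = 1, i = 0.
Intersections between consecutive envelope lines give the roots: for adjacent envelope indices i < j the intersection is x = (a_i − a_j) / (j − i). Reading off the sorted break points: {-7, 2, 3, 6}.
Verification: at each break x_0, at least two indices attain the minimum of min_i(a_i + i · x_0).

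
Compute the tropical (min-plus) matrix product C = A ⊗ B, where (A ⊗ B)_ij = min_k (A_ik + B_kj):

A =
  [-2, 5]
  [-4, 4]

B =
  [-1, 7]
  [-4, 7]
A ⊗ B =
  [-3, 5]
  [-5, 3]

Apply the min-plus product entry-by-entry:
  C[0][0] = min over k of (A[0][0] + B[0][0] = -2 + -1 = -3, A[0][1] + B[1][0] = 5 + -4 = 1) = -3 (attained at k = 0)
  C[0][1] = min over k of (A[0][0] + B[0][1] = -2 + 7 = 5, A[0][1] + B[1][1] = 5 + 7 = 12) = 5 (attained at k = 0)
  C[1][0] = min over k of (A[1][0] + B[0][0] = -4 + -1 = -5, A[1][1] + B[1][0] = 4 + -4 = 0) = -5 (attained at k = 0)
  C[1][1] = min over k of (A[1][0] + B[0][1] = -4 + 7 = 3, A[1][1] + B[1][1] = 4 + 7 = 11) = 3 (attained at k = 0)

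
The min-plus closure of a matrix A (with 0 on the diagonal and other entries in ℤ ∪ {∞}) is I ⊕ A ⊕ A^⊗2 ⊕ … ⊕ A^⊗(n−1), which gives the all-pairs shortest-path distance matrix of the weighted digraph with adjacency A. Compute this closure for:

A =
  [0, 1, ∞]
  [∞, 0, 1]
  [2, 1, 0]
Closure =
  [0, 1, 2]
  [3, 0, 1]
  [2, 1, 0]

This is the Floyd-Warshall all-pairs shortest-path computation. For each intermediate vertex k = 0, 1, …, 2, update dist[i][j] ← min(dist[i][j], dist[i][k] + dist[k][j]). The final matrix gives, for each (i, j), the minimum total weight of any directed path from i to j (possibly empty when i = j).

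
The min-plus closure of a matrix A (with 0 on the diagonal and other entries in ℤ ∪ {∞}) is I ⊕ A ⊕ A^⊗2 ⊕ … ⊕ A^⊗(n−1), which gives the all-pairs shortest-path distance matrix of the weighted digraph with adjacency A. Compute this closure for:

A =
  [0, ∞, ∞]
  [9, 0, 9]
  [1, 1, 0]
Closure =
  [0, ∞, ∞]
  [9, 0, 9]
  [1, 1, 0]

This is the Floyd-Warshall all-pairs shortest-path computation. For each intermediate vertex k = 0, 1, …, 2, update dist[i][j] ← min(dist[i][j], dist[i][k] + dist[k][j]). The final matrix gives, for each (i, j), the minimum total weight of any directed path from i to j (possibly empty when i = j).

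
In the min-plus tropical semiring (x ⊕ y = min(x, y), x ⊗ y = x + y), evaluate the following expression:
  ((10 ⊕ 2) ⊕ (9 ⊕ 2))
((10 ⊕ 2) ⊕ (9 ⊕ 2)) = 2

Expand innermost to outermost. Recall ⊕ takes the minimum of its arguments and ⊗ takes their sum. Working out the expression ((10 ⊕ 2) ⊕ (9 ⊕ 2)) gives 2.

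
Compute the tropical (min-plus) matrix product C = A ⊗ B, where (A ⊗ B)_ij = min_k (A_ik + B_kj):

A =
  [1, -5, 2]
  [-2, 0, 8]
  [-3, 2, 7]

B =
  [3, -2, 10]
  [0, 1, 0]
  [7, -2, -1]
A ⊗ B =
  [-5, -4, -5]
  [0, -4, 0]
  [0, -5, 2]

Apply the min-plus product entry-by-entry:
  C[0][0] = min over k of (A[0][0] + B[0][0] = 1 + 3 = 4, A[0][1] + B[1][0] = -5 + 0 = -5, A[0][2] + B[2][0] = 2 + 7 = 9) = -5 (attained at k = 1)
  C[0][1] = min over k of (A[0][0] + B[0][1] = 1 + -2 = -1, A[0][1] + B[1][1] = -5 + 1 = -4, A[0][2] + B[2][1] = 2 + -2 = 0) = -4 (attained at k = 1)
  C[0][2] = min over k of (A[0][0] + B[0][2] = 1 + 10 = 11, A[0][1] + B[1][2] = -5 + 0 = -5, A[0][2] + B[2][2] = 2 + -1 = 1) = -5 (attained at k = 1)
  C[1][0] = min over k of (A[1][0] + B[0][0] = -2 + 3 = 1, A[1][1] + B[1][0] = 0 + 0 = 0, A[1][2] + B[2][0] = 8 + 7 = 15) = 0 (attained at k = 1)
  C[1][1] = min over k of (A[1][0] + B[0][1] = -2 + -2 = -4, A[1][1] + B[1][1] = 0 + 1 = 1, A[1][2] + B[2][1] = 8 + -2 = 6) = -4 (attained at k = 0)
  C[1][2] = min over k of (A[1][0] + B[0][2] = -2 + 10 = 8, A[1][1] + B[1][2] = 0 + 0 = 0, A[1][2] + B[2][2] = 8 + -1 = 7) = 0 (attained at k = 1)
  C[2][0] = min over k of (A[2][0] + B[0][0] = -3 + 3 = 0, A[2][1] + B[1][0] = 2 + 0 = 2, A[2][2] + B[2][0] = 7 + 7 = 14) = 0 (attained at k = 0)
  C[2][1] = min over k of (A[2][0] + B[0][1] = -3 + -2 = -5, A[2][1] + B[1][1] = 2 + 1 = 3, A[2][2] + B[2][1] = 7 + -2 = 5) = -5 (attained at k = 0)
  C[2][2] = min over k of (A[2][0] + B[0][2] = -3 + 10 = 7, A[2][1] + B[1][2] = 2 + 0 = 2, A[2][2] + B[2][2] = 7 + -1 = 6) = 2 (attained at k = 1)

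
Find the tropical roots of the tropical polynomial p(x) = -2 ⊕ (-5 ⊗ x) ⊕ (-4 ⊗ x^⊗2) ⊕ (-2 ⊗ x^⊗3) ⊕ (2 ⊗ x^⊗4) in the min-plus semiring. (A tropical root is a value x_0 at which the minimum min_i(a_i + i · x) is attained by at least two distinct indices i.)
Roots: {-4, -2, -1, 3}

Each tropical root is a break point of the lower envelope of the lines y = a_i + i · x (there are 5 lines, with slopes 0, 1, ..., 4). Only the lines that attain the minimum somewhere contribute to roots; other lines are dominated. Here the surviving (envelope) indices are i = 4, i = 3, i = 2, i = 1, i = 0.
Intersections between consecutive envelope lines give the roots: for adjacent envelope indices i < j the intersection is x = (a_i − a_j) / (j − i). Reading off the sorted break points: {-4, -2, -1, 3}.
Verification: at each break x_0, at least two indices attain the minimum of min_i(a_i + i · x_0).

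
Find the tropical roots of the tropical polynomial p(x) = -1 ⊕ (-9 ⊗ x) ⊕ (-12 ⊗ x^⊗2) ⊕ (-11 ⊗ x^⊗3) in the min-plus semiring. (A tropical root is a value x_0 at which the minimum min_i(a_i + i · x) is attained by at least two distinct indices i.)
Roots: {-1, 3, 8}

Each tropical root is a break point of the lower envelope of the lines y = a_i + i · x (there are 4 lines, with slopes 0, 1, ..., 3). Only the lines that attain the minimum somewhere contribute to roots; other lines are dominated. Here the surviving (envelope) indices are i = 3, i = 2, i = 1, i = 0.
Intersections between consecutive envelope lines give the roots: for adjacent envelope indices i < j the intersection is x = (a_i − a_j) / (j − i). Reading off the sorted break points: {-1, 3, 8}.
Verification: at each break x_0, at least two indices attain the minimum of min_i(a_i + i · x_0).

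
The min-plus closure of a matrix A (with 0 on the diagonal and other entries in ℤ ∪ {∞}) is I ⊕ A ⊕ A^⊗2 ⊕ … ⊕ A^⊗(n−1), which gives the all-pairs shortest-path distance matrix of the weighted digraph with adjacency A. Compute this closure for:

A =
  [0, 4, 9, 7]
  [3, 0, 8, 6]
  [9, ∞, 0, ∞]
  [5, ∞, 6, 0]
Closure =
  [0, 4, 9, 7]
  [3, 0, 8, 6]
  [9, 13, 0, 16]
  [5, 9, 6, 0]

This is the Floyd-Warshall all-pairs shortest-path computation. For each intermediate vertex k = 0, 1, …, 3, update dist[i][j] ← min(dist[i][j], dist[i][k] + dist[k][j]). The final matrix gives, for each (i, j), the minimum total weight of any directed path from i to j (possibly empty when i = j).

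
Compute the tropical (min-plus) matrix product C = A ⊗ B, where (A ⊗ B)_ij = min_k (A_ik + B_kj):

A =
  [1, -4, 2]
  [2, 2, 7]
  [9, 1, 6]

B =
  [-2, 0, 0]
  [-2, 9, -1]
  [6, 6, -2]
A ⊗ B =
  [-6, 1, -5]
  [0, 2, 1]
  [-1, 9, 0]

Apply the min-plus product entry-by-entry:
  C[0][0] = min over k of (A[0][0] + B[0][0] = 1 + -2 = -1, A[0][1] + B[1][0] = -4 + -2 = -6, A[0][2] + B[2][0] = 2 + 6 = 8) = -6 (attained at k = 1)
  C[0][1] = min over k of (A[0][0] + B[0][1] = 1 + 0 = 1, A[0][1] + B[1][1] = -4 + 9 = 5, A[0][2] + B[2][1] = 2 + 6 = 8) = 1 (attained at k = 0)
  C[0][2] = min over k of (A[0][0] + B[0][2] = 1 + 0 = 1, A[0][1] + B[1][2] = -4 + -1 = -5, A[0][2] + B[2][2] = 2 + -2 = 0) = -5 (attained at k = 1)
  C[1][0] = min over k of (A[1][0] + B[0][0] = 2 + -2 = 0, A[1][1] + B[1][0] = 2 + -2 = 0, A[1][2] + B[2][0] = 7 + 6 = 13) = 0 (attained at k = 0)
  C[1][1] = min over k of (A[1][0] + B[0][1] = 2 + 0 = 2, A[1][1] + B[1][1] = 2 + 9 = 11, A[1][2] + B[2][1] = 7 + 6 = 13) = 2 (attained at k = 0)
  C[1][2] = min over k of (A[1][0] + B[0][2] = 2 + 0 = 2, A[1][1] + B[1][2] = 2 + -1 = 1, A[1][2] + B[2][2] = 7 + -2 = 5) = 1 (attained at k = 1)
  C[2][0] = min over k of (A[2][0] + B[0][0] = 9 + -2 = 7, A[2][1] + B[1][0] = 1 + -2 = -1, A[2][2] + B[2][0] = 6 + 6 = 12) = -1 (attained at k = 1)
  C[2][1] = min over k of (A[2][0] + B[0][1] = 9 + 0 = 9, A[2][1] + B[1][1] = 1 + 9 = 10, A[2][2] + B[2][1] = 6 + 6 = 12) = 9 (attained at k = 0)
  C[2][2] = min over k of (A[2][0] + B[0][2] = 9 + 0 = 9, A[2][1] + B[1][2] = 1 + -1 = 0, A[2][2] + B[2][2] = 6 + -2 = 4) = 0 (attained at k = 1)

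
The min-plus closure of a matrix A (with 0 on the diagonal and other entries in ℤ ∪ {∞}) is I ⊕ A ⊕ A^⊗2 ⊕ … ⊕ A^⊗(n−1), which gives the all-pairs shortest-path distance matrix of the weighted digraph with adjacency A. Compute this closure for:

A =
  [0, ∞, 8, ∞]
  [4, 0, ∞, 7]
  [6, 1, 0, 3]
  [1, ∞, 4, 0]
Closure =
  [0, 9, 8, 11]
  [4, 0, 11, 7]
  [4, 1, 0, 3]
  [1, 5, 4, 0]

This is the Floyd-Warshall all-pairs shortest-path computation. For each intermediate vertex k = 0, 1, …, 3, update dist[i][j] ← min(dist[i][j], dist[i][k] + dist[k][j]). The final matrix gives, for each (i, j), the minimum total weight of any directed path from i to j (possibly empty when i = j).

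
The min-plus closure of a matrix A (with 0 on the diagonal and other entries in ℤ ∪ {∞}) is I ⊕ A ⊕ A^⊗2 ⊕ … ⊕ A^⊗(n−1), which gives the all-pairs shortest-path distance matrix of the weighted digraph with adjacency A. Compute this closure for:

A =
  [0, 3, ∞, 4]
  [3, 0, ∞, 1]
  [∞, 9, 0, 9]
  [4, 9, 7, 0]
Closure =
  [0, 3, 11, 4]
  [3, 0, 8, 1]
  [12, 9, 0, 9]
  [4, 7, 7, 0]

This is the Floyd-Warshall all-pairs shortest-path computation. For each intermediate vertex k = 0, 1, …, 3, update dist[i][j] ← min(dist[i][j], dist[i][k] + dist[k][j]). The final matrix gives, for each (i, j), the minimum total weight of any directed path from i to j (possibly empty when i = j).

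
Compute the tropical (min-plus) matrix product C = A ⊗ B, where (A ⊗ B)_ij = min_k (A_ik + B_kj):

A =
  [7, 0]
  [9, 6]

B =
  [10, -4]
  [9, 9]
A ⊗ B =
  [9, 3]
  [15, 5]

Apply the min-plus product entry-by-entry:
  C[0][0] = min over k of (A[0][0] + B[0][0] = 7 + 10 = 17, A[0][1] + B[1][0] = 0 + 9 = 9) = 9 (attained at k = 1)
  C[0][1] = min over k of (A[0][0] + B[0][1] = 7 + -4 = 3, A[0][1] + B[1][1] = 0 + 9 = 9) = 3 (attained at k = 0)
  C[1][0] = min over k of (A[1][0] + B[0][0] = 9 + 10 = 19, A[1][1] + B[1][0] = 6 + 9 = 15) = 15 (attained at k = 1)
  C[1][1] = min over k of (A[1][0] + B[0][1] = 9 + -4 = 5, A[1][1] + B[1][1] = 6 + 9 = 15) = 5 (attained at k = 0)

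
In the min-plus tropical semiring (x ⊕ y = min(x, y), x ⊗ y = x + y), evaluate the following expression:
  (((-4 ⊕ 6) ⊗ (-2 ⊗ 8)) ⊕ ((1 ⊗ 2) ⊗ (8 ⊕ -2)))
(((-4 ⊕ 6) ⊗ (-2 ⊗ 8)) ⊕ ((1 ⊗ 2) ⊗ (8 ⊕ -2))) = 1

Expand innermost to outermost. Recall ⊕ takes the minimum of its arguments and ⊗ takes their sum. Working out the expression (((-4 ⊕ 6) ⊗ (-2 ⊗ 8)) ⊕ ((1 ⊗ 2) ⊗ (8 ⊕ -2))) gives 1.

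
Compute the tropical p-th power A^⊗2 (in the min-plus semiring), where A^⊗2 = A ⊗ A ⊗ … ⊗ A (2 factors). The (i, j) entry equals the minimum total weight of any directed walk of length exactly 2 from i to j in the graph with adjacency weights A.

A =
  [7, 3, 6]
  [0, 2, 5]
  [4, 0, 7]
A^⊗2 =
  [3, 5, 8]
  [2, 3, 6]
  [0, 2, 5]

Each entry (A^⊗2)_ij equals the minimum over all length-2 walks i = v_0 → v_1 → … → v_2 = j of Σ_t A[v_t][v_{t+1}]. For example, for (i, j) = (0, 2) we minimise over 3 possible intermediate vertex sequences; the minimum is 8, attained along the walk 0 → 1 → 2.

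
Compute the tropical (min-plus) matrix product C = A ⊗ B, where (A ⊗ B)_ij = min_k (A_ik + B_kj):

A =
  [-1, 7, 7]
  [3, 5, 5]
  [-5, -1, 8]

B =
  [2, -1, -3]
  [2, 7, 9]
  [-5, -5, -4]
A ⊗ B =
  [1, -2, -4]
  [0, 0, 0]
  [-3, -6, -8]

Apply the min-plus product entry-by-entry:
  C[0][0] = min over k of (A[0][0] + B[0][0] = -1 + 2 = 1, A[0][1] + B[1][0] = 7 + 2 = 9, A[0][2] + B[2][0] = 7 + -5 = 2) = 1 (attained at k = 0)
  C[0][1] = min over k of (A[0][0] + B[0][1] = -1 + -1 = -2, A[0][1] + B[1][1] = 7 + 7 = 14, A[0][2] + B[2][1] = 7 + -5 = 2) = -2 (attained at k = 0)
  C[0][2] = min over k of (A[0][0] + B[0][2] = -1 + -3 = -4, A[0][1] + B[1][2] = 7 + 9 = 16, A[0][2] + B[2][2] = 7 + -4 = 3) = -4 (attained at k = 0)
  C[1][0] = min over k of (A[1][0] + B[0][0] = 3 + 2 = 5, A[1][1] + B[1][0] = 5 + 2 = 7, A[1][2] + B[2][0] = 5 + -5 = 0) = 0 (attained at k = 2)
  C[1][1] = min over k of (A[1][0] + B[0][1] = 3 + -1 = 2, A[1][1] + B[1][1] = 5 + 7 = 12, A[1][2] + B[2][1] = 5 + -5 = 0) = 0 (attained at k = 2)
  C[1][2] = min over k of (A[1][0] + B[0][2] = 3 + -3 = 0, A[1][1] + B[1][2] = 5 + 9 = 14, A[1][2] + B[2][2] = 5 + -4 = 1) = 0 (attained at k = 0)
  C[2][0] = min over k of (A[2][0] + B[0][0] = -5 + 2 = -3, A[2][1] + B[1][0] = -1 + 2 = 1, A[2][2] + B[2][0] = 8 + -5 = 3) = -3 (attained at k = 0)
  C[2][1] = min over k of (A[2][0] + B[0][1] = -5 + -1 = -6, A[2][1] + B[1][1] = -1 + 7 = 6, A[2][2] + B[2][1] = 8 + -5 = 3) = -6 (attained at k = 0)
  C[2][2] = min over k of (A[2][0] + B[0][2] = -5 + -3 = -8, A[2][1] + B[1][2] = -1 + 9 = 8, A[2][2] + B[2][2] = 8 + -4 = 4) = -8 (attained at k = 0)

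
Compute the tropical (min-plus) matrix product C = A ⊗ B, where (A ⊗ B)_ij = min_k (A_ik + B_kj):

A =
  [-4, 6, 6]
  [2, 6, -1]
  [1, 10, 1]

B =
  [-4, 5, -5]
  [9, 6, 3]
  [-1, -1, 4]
A ⊗ B =
  [-8, 1, -9]
  [-2, -2, -3]
  [-3, 0, -4]

Apply the min-plus product entry-by-entry:
  C[0][0] = min over k of (A[0][0] + B[0][0] = -4 + -4 = -8, A[0][1] + B[1][0] = 6 + 9 = 15, A[0][2] + B[2][0] = 6 + -1 = 5) = -8 (attained at k = 0)
  C[0][1] = min over k of (A[0][0] + B[0][1] = -4 + 5 = 1, A[0][1] + B[1][1] = 6 + 6 = 12, A[0][2] + B[2][1] = 6 + -1 = 5) = 1 (attained at k = 0)
  C[0][2] = min over k of (A[0][0] + B[0][2] = -4 + -5 = -9, A[0][1] + B[1][2] = 6 + 3 = 9, A[0][2] + B[2][2] = 6 + 4 = 10) = -9 (attained at k = 0)
  C[1][0] = min over k of (A[1][0] + B[0][0] = 2 + -4 = -2, A[1][1] + B[1][0] = 6 + 9 = 15, A[1][2] + B[2][0] = -1 + -1 = -2) = -2 (attained at k = 0)
  C[1][1] = min over k of (A[1][0] + B[0][1] = 2 + 5 = 7, A[1][1] + B[1][1] = 6 + 6 = 12, A[1][2] + B[2][1] = -1 + -1 = -2) = -2 (attained at k = 2)
  C[1][2] = min over k of (A[1][0] + B[0][2] = 2 + -5 = -3, A[1][1] + B[1][2] = 6 + 3 = 9, A[1][2] + B[2][2] = -1 + 4 = 3) = -3 (attained at k = 0)
  C[2][0] = min over k of (A[2][0] + B[0][0] = 1 + -4 = -3, A[2][1] + B[1][0] = 10 + 9 = 19, A[2][2] + B[2][0] = 1 + -1 = 0) = -3 (attained at k = 0)
  C[2][1] = min over k of (A[2][0] + B[0][1] = 1 + 5 = 6, A[2][1] + B[1][1] = 10 + 6 = 16, A[2][2] + B[2][1] = 1 + -1 = 0) = 0 (attained at k = 2)
  C[2][2] = min over k of (A[2][0] + B[0][2] = 1 + -5 = -4, A[2][1] + B[1][2] = 10 + 3 = 13, A[2][2] + B[2][2] = 1 + 4 = 5) = -4 (attained at k = 0)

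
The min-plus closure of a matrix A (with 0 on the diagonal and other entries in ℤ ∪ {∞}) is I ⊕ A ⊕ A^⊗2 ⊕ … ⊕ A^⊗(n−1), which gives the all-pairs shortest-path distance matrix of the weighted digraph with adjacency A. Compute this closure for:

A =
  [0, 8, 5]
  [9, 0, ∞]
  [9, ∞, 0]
Closure =
  [0, 8, 5]
  [9, 0, 14]
  [9, 17, 0]

This is the Floyd-Warshall all-pairs shortest-path computation. For each intermediate vertex k = 0, 1, …, 2, update dist[i][j] ← min(dist[i][j], dist[i][k] + dist[k][j]). The final matrix gives, for each (i, j), the minimum total weight of any directed path from i to j (possibly empty when i = j).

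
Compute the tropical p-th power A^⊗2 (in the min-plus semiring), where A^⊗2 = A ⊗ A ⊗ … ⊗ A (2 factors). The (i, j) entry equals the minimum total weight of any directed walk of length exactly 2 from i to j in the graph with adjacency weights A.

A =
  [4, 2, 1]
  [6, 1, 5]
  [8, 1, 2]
A^⊗2 =
  [8, 2, 3]
  [7, 2, 6]
  [7, 2, 4]

Each entry (A^⊗2)_ij equals the minimum over all length-2 walks i = v_0 → v_1 → … → v_2 = j of Σ_t A[v_t][v_{t+1}]. For example, for (i, j) = (0, 2) we minimise over 3 possible intermediate vertex sequences; the minimum is 3, attained along the walk 0 → 2 → 2.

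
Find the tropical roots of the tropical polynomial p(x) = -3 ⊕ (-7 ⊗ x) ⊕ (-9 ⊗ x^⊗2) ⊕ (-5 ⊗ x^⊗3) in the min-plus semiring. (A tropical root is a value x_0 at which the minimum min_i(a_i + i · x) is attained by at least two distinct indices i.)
Roots: {-4, 2, 4}

Each tropical root is a break point of the lower envelope of the lines y = a_i + i · x (there are 4 lines, with slopes 0, 1, ..., 3). Only the lines that attain the minimum somewhere contribute to roots; other lines are dominated. Here the surviving (envelope) indices are i = 3, i = 2, i = 1, i = 0.
Intersections between consecutive envelope lines give the roots: for adjacent envelope indices i < j the intersection is x = (a_i − a_j) / (j − i). Reading off the sorted break points: {-4, 2, 4}.
Verification: at each break x_0, at least two indices attain the minimum of min_i(a_i + i · x_0).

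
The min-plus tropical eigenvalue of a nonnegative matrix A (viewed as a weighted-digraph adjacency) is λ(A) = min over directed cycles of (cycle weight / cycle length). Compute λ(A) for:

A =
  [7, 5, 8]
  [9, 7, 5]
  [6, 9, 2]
λ(A) = 2

Enumerate directed cycles and compute their means (weight / length). Sample:
  cycle 0 → 0: weight = 7, length = 1, mean = 7/1 ≈ 7.000
  cycle 1 → 1: weight = 7, length = 1, mean = 7/1 ≈ 7.000
  cycle 2 → 2: weight = 2, length = 1, mean = 2/1 ≈ 2.000
  cycle 0 → 1 → 0: weight = 14, length = 2, mean = 14/2 ≈ 7.000
  cycle 0 → 2 → 0: weight = 14, length = 2, mean = 14/2 ≈ 7.000
  cycle 1 → 0 → 1: weight = 14, length = 2, mean = 14/2 ≈ 7.000
Minimum mean = 2.000, attained e.g. along the cycle 2 → 2 with weight 2 and length 1. So λ(A) = 2/1 = 2.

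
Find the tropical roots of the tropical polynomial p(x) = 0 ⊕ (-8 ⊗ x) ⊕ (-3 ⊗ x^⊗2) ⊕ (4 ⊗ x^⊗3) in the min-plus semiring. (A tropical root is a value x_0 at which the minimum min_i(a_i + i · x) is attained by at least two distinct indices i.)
Roots: {-7, -5, 8}

Each tropical root is a break point of the lower envelope of the lines y = a_i + i · x (there are 4 lines, with slopes 0, 1, ..., 3). Only the lines that attain the minimum somewhere contribute to roots; other lines are dominated. Here the surviving (envelope) indices are i = 3, i = 2, i = 1, i = 0.
Intersections between consecutive envelope lines give the roots: for adjacent envelope indices i < j the intersection is x = (a_i − a_j) / (j − i). Reading off the sorted break points: {-7, -5, 8}.
Verification: at each break x_0, at least two indices attain the minimum of min_i(a_i + i · x_0).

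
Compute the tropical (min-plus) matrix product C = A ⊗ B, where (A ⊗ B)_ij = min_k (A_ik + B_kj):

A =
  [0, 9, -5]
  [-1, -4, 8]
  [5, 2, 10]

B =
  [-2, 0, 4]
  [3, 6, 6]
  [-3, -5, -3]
A ⊗ B =
  [-8, -10, -8]
  [-3, -1, 2]
  [3, 5, 7]

Apply the min-plus product entry-by-entry:
  C[0][0] = min over k of (A[0][0] + B[0][0] = 0 + -2 = -2, A[0][1] + B[1][0] = 9 + 3 = 12, A[0][2] + B[2][0] = -5 + -3 = -8) = -8 (attained at k = 2)
  C[0][1] = min over k of (A[0][0] + B[0][1] = 0 + 0 = 0, A[0][1] + B[1][1] = 9 + 6 = 15, A[0][2] + B[2][1] = -5 + -5 = -10) = -10 (attained at k = 2)
  C[0][2] = min over k of (A[0][0] + B[0][2] = 0 + 4 = 4, A[0][1] + B[1][2] = 9 + 6 = 15, A[0][2] + B[2][2] = -5 + -3 = -8) = -8 (attained at k = 2)
  C[1][0] = min over k of (A[1][0] + B[0][0] = -1 + -2 = -3, A[1][1] + B[1][0] = -4 + 3 = -1, A[1][2] + B[2][0] = 8 + -3 = 5) = -3 (attained at k = 0)
  C[1][1] = min over k of (A[1][0] + B[0][1] = -1 + 0 = -1, A[1][1] + B[1][1] = -4 + 6 = 2, A[1][2] + B[2][1] = 8 + -5 = 3) = -1 (attained at k = 0)
  C[1][2] = min over k of (A[1][0] + B[0][2] = -1 + 4 = 3, A[1][1] + B[1][2] = -4 + 6 = 2, A[1][2] + B[2][2] = 8 + -3 = 5) = 2 (attained at k = 1)
  C[2][0] = min over k of (A[2][0] + B[0][0] = 5 + -2 = 3, A[2][1] + B[1][0] = 2 + 3 = 5, A[2][2] + B[2][0] = 10 + -3 = 7) = 3 (attained at k = 0)
  C[2][1] = min over k of (A[2][0] + B[0][1] = 5 + 0 = 5, A[2][1] + B[1][1] = 2 + 6 = 8, A[2][2] + B[2][1] = 10 + -5 = 5) = 5 (attained at k = 0)
  C[2][2] = min over k of (A[2][0] + B[0][2] = 5 + 4 = 9, A[2][1] + B[1][2] = 2 + 6 = 8, A[2][2] + B[2][2] = 10 + -3 = 7) = 7 (attained at k = 2)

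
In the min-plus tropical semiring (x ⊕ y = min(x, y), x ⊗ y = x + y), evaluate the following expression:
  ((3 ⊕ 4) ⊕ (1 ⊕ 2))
((3 ⊕ 4) ⊕ (1 ⊕ 2)) = 1

Expand innermost to outermost. Recall ⊕ takes the minimum of its arguments and ⊗ takes their sum. Working out the expression ((3 ⊕ 4) ⊕ (1 ⊕ 2)) gives 1.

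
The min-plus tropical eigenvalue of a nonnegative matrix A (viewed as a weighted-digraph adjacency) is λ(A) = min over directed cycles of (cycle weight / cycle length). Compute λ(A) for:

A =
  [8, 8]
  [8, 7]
λ(A) = 7

Enumerate directed cycles and compute their means (weight / length). Sample:
  cycle 0 → 0: weight = 8, length = 1, mean = 8/1 ≈ 8.000
  cycle 1 → 1: weight = 7, length = 1, mean = 7/1 ≈ 7.000
  cycle 0 → 1 → 0: weight = 16, length = 2, mean = 16/2 ≈ 8.000
  cycle 1 → 0 → 1: weight = 16, length = 2, mean = 16/2 ≈ 8.000
Minimum mean = 7.000, attained e.g. along the cycle 1 → 1 with weight 7 and length 1. So λ(A) = 7/1 = 7.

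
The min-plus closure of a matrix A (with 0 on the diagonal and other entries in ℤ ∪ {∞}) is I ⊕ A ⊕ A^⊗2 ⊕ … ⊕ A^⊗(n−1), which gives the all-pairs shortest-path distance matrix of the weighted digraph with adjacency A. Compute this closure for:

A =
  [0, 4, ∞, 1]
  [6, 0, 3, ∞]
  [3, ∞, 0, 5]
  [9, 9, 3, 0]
Closure =
  [0, 4, 4, 1]
  [6, 0, 3, 7]
  [3, 7, 0, 4]
  [6, 9, 3, 0]

This is the Floyd-Warshall all-pairs shortest-path computation. For each intermediate vertex k = 0, 1, …, 3, update dist[i][j] ← min(dist[i][j], dist[i][k] + dist[k][j]). The final matrix gives, for each (i, j), the minimum total weight of any directed path from i to j (possibly empty when i = j).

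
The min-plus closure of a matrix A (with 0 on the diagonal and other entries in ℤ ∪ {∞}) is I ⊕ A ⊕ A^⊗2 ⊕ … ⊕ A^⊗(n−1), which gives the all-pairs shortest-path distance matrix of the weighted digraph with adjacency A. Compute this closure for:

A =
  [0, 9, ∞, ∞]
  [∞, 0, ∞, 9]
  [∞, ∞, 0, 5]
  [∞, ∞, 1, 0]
Closure =
  [0, 9, 19, 18]
  [∞, 0, 10, 9]
  [∞, ∞, 0, 5]
  [∞, ∞, 1, 0]

This is the Floyd-Warshall all-pairs shortest-path computation. For each intermediate vertex k = 0, 1, …, 3, update dist[i][j] ← min(dist[i][j], dist[i][k] + dist[k][j]). The final matrix gives, for each (i, j), the minimum total weight of any directed path from i to j (possibly empty when i = j).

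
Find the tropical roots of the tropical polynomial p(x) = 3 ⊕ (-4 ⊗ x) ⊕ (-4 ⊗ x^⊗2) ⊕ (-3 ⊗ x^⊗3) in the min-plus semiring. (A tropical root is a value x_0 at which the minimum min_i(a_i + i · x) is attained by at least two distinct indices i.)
Roots: {-1, 0, 7}

Each tropical root is a break point of the lower envelope of the lines y = a_i + i · x (there are 4 lines, with slopes 0, 1, ..., 3). Only the lines that attain the minimum somewhere contribute to roots; other lines are dominated. Here the surviving (envelope) indices are i = 3, i = 2, i = 1, i = 0.
Intersections between consecutive envelope lines give the roots: for adjacent envelope indices i < j the intersection is x = (a_i − a_j) / (j − i). Reading off the sorted break points: {-1, 0, 7}.
Verification: at each break x_0, at least two indices attain the minimum of min_i(a_i + i · x_0).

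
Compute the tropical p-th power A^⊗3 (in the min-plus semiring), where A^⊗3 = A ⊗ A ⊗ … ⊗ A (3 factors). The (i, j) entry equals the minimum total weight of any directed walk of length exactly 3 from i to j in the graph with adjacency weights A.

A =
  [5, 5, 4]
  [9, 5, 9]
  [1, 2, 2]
A^⊗3 =
  [7, 8, 8]
  [12, 13, 13]
  [5, 6, 6]

Each entry (A^⊗3)_ij equals the minimum over all length-3 walks i = v_0 → v_1 → … → v_3 = j of Σ_t A[v_t][v_{t+1}]. For example, for (i, j) = (0, 2) we minimise over 9 possible intermediate vertex sequences; the minimum is 8, attained along the walk 0 → 2 → 2 → 2.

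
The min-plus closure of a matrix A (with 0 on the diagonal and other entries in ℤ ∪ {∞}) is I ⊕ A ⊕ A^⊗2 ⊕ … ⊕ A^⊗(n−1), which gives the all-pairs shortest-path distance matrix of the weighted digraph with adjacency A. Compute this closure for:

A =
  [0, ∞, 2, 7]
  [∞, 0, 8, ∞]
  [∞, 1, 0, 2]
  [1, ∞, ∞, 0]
Closure =
  [0, 3, 2, 4]
  [11, 0, 8, 10]
  [3, 1, 0, 2]
  [1, 4, 3, 0]

This is the Floyd-Warshall all-pairs shortest-path computation. For each intermediate vertex k = 0, 1, …, 3, update dist[i][j] ← min(dist[i][j], dist[i][k] + dist[k][j]). The final matrix gives, for each (i, j), the minimum total weight of any directed path from i to j (possibly empty when i = j).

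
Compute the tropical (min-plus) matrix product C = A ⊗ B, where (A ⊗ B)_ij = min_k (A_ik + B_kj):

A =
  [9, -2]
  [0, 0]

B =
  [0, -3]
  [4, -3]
A ⊗ B =
  [2, -5]
  [0, -3]

Apply the min-plus product entry-by-entry:
  C[0][0] = min over k of (A[0][0] + B[0][0] = 9 + 0 = 9, A[0][1] + B[1][0] = -2 + 4 = 2) = 2 (attained at k = 1)
  C[0][1] = min over k of (A[0][0] + B[0][1] = 9 + -3 = 6, A[0][1] + B[1][1] = -2 + -3 = -5) = -5 (attained at k = 1)
  C[1][0] = min over k of (A[1][0] + B[0][0] = 0 + 0 = 0, A[1][1] + B[1][0] = 0 + 4 = 4) = 0 (attained at k = 0)
  C[1][1] = min over k of (A[1][0] + B[0][1] = 0 + -3 = -3, A[1][1] + B[1][1] = 0 + -3 = -3) = -3 (attained at k = 0)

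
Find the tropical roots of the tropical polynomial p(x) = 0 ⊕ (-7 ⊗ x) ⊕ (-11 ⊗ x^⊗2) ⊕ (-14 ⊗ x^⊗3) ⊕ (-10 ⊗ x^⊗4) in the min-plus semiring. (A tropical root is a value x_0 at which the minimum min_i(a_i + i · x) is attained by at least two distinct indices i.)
Roots: {-4, 3, 4, 7}

Each tropical root is a break point of the lower envelope of the lines y = a_i + i · x (there are 5 lines, with slopes 0, 1, ..., 4). Only the lines that attain the minimum somewhere contribute to roots; other lines are dominated. Here the surviving (envelope) indices are i = 4, i = 3, i = 2, i = 1, i = 0.
Intersections between consecutive envelope lines give the roots: for adjacent envelope indices i < j the intersection is x = (a_i − a_j) / (j − i). Reading off the sorted break points: {-4, 3, 4, 7}.
Verification: at each break x_0, at least two indices attain the minimum of min_i(a_i + i · x_0).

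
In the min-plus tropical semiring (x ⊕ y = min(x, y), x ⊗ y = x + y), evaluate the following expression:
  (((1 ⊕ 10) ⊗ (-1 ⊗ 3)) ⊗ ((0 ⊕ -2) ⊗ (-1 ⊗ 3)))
(((1 ⊕ 10) ⊗ (-1 ⊗ 3)) ⊗ ((0 ⊕ -2) ⊗ (-1 ⊗ 3))) = 3

Expand innermost to outermost. Recall ⊕ takes the minimum of its arguments and ⊗ takes their sum. Working out the expression (((1 ⊕ 10) ⊗ (-1 ⊗ 3)) ⊗ ((0 ⊕ -2) ⊗ (-1 ⊗ 3))) gives 3.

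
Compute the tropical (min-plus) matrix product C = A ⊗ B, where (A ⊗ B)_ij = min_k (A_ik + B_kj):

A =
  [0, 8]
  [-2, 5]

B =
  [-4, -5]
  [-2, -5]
A ⊗ B =
  [-4, -5]
  [-6, -7]

Apply the min-plus product entry-by-entry:
  C[0][0] = min over k of (A[0][0] + B[0][0] = 0 + -4 = -4, A[0][1] + B[1][0] = 8 + -2 = 6) = -4 (attained at k = 0)
  C[0][1] = min over k of (A[0][0] + B[0][1] = 0 + -5 = -5, A[0][1] + B[1][1] = 8 + -5 = 3) = -5 (attained at k = 0)
  C[1][0] = min over k of (A[1][0] + B[0][0] = -2 + -4 = -6, A[1][1] + B[1][0] = 5 + -2 = 3) = -6 (attained at k = 0)
  C[1][1] = min over k of (A[1][0] + B[0][1] = -2 + -5 = -7, A[1][1] + B[1][1] = 5 + -5 = 0) = -7 (attained at k = 0)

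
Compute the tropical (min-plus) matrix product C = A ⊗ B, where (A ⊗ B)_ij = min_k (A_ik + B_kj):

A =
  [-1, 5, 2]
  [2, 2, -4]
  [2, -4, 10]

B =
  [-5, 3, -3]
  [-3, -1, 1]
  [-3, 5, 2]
A ⊗ B =
  [-6, 2, -4]
  [-7, 1, -2]
  [-7, -5, -3]

Apply the min-plus product entry-by-entry:
  C[0][0] = min over k of (A[0][0] + B[0][0] = -1 + -5 = -6, A[0][1] + B[1][0] = 5 + -3 = 2, A[0][2] + B[2][0] = 2 + -3 = -1) = -6 (attained at k = 0)
  C[0][1] = min over k of (A[0][0] + B[0][1] = -1 + 3 = 2, A[0][1] + B[1][1] = 5 + -1 = 4, A[0][2] + B[2][1] = 2 + 5 = 7) = 2 (attained at k = 0)
  C[0][2] = min over k of (A[0][0] + B[0][2] = -1 + -3 = -4, A[0][1] + B[1][2] = 5 + 1 = 6, A[0][2] + B[2][2] = 2 + 2 = 4) = -4 (attained at k = 0)
  C[1][0] = min over k of (A[1][0] + B[0][0] = 2 + -5 = -3, A[1][1] + B[1][0] = 2 + -3 = -1, A[1][2] + B[2][0] = -4 + -3 = -7) = -7 (attained at k = 2)
  C[1][1] = min over k of (A[1][0] + B[0][1] = 2 + 3 = 5, A[1][1] + B[1][1] = 2 + -1 = 1, A[1][2] + B[2][1] = -4 + 5 = 1) = 1 (attained at k = 1)
  C[1][2] = min over k of (A[1][0] + B[0][2] = 2 + -3 = -1, A[1][1] + B[1][2] = 2 + 1 = 3, A[1][2] + B[2][2] = -4 + 2 = -2) = -2 (attained at k = 2)
  C[2][0] = min over k of (A[2][0] + B[0][0] = 2 + -5 = -3, A[2][1] + B[1][0] = -4 + -3 = -7, A[2][2] + B[2][0] = 10 + -3 = 7) = -7 (attained at k = 1)
  C[2][1] = min over k of (A[2][0] + B[0][1] = 2 + 3 = 5, A[2][1] + B[1][1] = -4 + -1 = -5, A[2][2] + B[2][1] = 10 + 5 = 15) = -5 (attained at k = 1)
  C[2][2] = min over k of (A[2][0] + B[0][2] = 2 + -3 = -1, A[2][1] + B[1][2] = -4 + 1 = -3, A[2][2] + B[2][2] = 10 + 2 = 12) = -3 (attained at k = 1)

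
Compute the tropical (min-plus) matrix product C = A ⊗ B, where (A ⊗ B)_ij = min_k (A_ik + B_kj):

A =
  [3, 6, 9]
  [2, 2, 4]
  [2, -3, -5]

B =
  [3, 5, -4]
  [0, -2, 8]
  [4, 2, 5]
A ⊗ B =
  [6, 4, -1]
  [2, 0, -2]
  [-3, -5, -2]

Apply the min-plus product entry-by-entry:
  C[0][0] = min over k of (A[0][0] + B[0][0] = 3 + 3 = 6, A[0][1] + B[1][0] = 6 + 0 = 6, A[0][2] + B[2][0] = 9 + 4 = 13) = 6 (attained at k = 0)
  C[0][1] = min over k of (A[0][0] + B[0][1] = 3 + 5 = 8, A[0][1] + B[1][1] = 6 + -2 = 4, A[0][2] + B[2][1] = 9 + 2 = 11) = 4 (attained at k = 1)
  C[0][2] = min over k of (A[0][0] + B[0][2] = 3 + -4 = -1, A[0][1] + B[1][2] = 6 + 8 = 14, A[0][2] + B[2][2] = 9 + 5 = 14) = -1 (attained at k = 0)
  C[1][0] = min over k of (A[1][0] + B[0][0] = 2 + 3 = 5, A[1][1] + B[1][0] = 2 + 0 = 2, A[1][2] + B[2][0] = 4 + 4 = 8) = 2 (attained at k = 1)
  C[1][1] = min over k of (A[1][0] + B[0][1] = 2 + 5 = 7, A[1][1] + B[1][1] = 2 + -2 = 0, A[1][2] + B[2][1] = 4 + 2 = 6) = 0 (attained at k = 1)
  C[1][2] = min over k of (A[1][0] + B[0][2] = 2 + -4 = -2, A[1][1] + B[1][2] = 2 + 8 = 10, A[1][2] + B[2][2] = 4 + 5 = 9) = -2 (attained at k = 0)
  C[2][0] = min over k of (A[2][0] + B[0][0] = 2 + 3 = 5, A[2][1] + B[1][0] = -3 + 0 = -3, A[2][2] + B[2][0] = -5 + 4 = -1) = -3 (attained at k = 1)
  C[2][1] = min over k of (A[2][0] + B[0][1] = 2 + 5 = 7, A[2][1] + B[1][1] = -3 + -2 = -5, A[2][2] + B[2][1] = -5 + 2 = -3) = -5 (attained at k = 1)
  C[2][2] = min over k of (A[2][0] + B[0][2] = 2 + -4 = -2, A[2][1] + B[1][2] = -3 + 8 = 5, A[2][2] + B[2][2] = -5 + 5 = 0) = -2 (attained at k = 0)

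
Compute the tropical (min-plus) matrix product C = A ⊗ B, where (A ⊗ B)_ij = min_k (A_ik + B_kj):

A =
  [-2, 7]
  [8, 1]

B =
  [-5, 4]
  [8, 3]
A ⊗ B =
  [-7, 2]
  [3, 4]

Apply the min-plus product entry-by-entry:
  C[0][0] = min over k of (A[0][0] + B[0][0] = -2 + -5 = -7, A[0][1] + B[1][0] = 7 + 8 = 15) = -7 (attained at k = 0)
  C[0][1] = min over k of (A[0][0] + B[0][1] = -2 + 4 = 2, A[0][1] + B[1][1] = 7 + 3 = 10) = 2 (attained at k = 0)
  C[1][0] = min over k of (A[1][0] + B[0][0] = 8 + -5 = 3, A[1][1] + B[1][0] = 1 + 8 = 9) = 3 (attained at k = 0)
  C[1][1] = min over k of (A[1][0] + B[0][1] = 8 + 4 = 12, A[1][1] + B[1][1] = 1 + 3 = 4) = 4 (attained at k = 1)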